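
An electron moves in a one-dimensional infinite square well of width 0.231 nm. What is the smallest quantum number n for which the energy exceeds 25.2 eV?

n = 2

E_1 = h²/(8m_eL²) = 1.129×10^-18 J = 7.047 eV.
Need n² > 25.2/7.047 = 3.576, i.e. n > 1.891.
The smallest integer satisfying this is n = 2.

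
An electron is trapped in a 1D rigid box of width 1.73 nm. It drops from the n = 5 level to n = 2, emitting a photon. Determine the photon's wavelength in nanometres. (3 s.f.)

E_1 = h²/(8m_eL²) = 2.013×10^-20 J, so ΔE = (5² − 2²)E_1 = 4.227×10^-19 J.
λ = hc/ΔE = (6.626×10^-34·2.998×10^8)/4.227×10^-19 = 4.70×10^-7 m = 470 nm.

λ = 470 nm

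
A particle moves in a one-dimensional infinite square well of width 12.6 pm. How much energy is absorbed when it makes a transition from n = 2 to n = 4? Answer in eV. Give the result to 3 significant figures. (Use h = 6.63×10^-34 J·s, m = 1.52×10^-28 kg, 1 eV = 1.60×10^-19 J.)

|ΔE| = 171 eV

E_1 = h²/(8mL²) = 2.277×10^-18 J.
|ΔE| = |2² − 4²|·E_1 = 12·2.277×10^-18 J = 2.732×10^-17 J = 171 eV.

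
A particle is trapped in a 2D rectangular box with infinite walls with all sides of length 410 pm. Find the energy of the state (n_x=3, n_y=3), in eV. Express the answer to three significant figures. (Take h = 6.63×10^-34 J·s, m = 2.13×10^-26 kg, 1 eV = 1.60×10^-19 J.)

E = 0.00173 eV

For a 2D rectangular well E = (h²/8m)·Σ n_i²/L_i² = (6.63×10^-34)²/(8·2.13×10^-26) · [3²/(410 pm)² + 3²/(410 pm)²].
Evaluating gives E = 2.762×10^-22 J = 0.00173 eV.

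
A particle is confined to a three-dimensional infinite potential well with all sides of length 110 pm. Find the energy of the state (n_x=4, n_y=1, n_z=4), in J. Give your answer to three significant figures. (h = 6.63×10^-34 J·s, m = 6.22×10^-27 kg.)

For a 3D rectangular well E = (h²/8m)·Σ n_i²/L_i² = (6.63×10^-34)²/(8·6.22×10^-27) · [4²/(110 pm)² + 1²/(110 pm)² + 4²/(110 pm)²].
Evaluating gives E = 2.41×10^-20 J.

E = 2.41×10^-20 J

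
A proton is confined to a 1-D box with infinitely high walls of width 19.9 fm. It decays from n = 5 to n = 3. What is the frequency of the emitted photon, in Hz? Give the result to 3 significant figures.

E_1 = h²/(8m_pL²) = 8.283×10^-14 J and ΔE = (5² − 3²)E_1 = 1.325×10^-12 J.
f = ΔE/h = 1.325×10^-12/6.626×10^-34 = 2.00×10^21 Hz.

f = 2.00×10^21 Hz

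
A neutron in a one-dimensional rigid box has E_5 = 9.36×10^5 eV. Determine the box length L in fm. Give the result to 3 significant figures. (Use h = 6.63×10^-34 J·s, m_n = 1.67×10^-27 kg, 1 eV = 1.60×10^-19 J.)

From E_n = n²h²/(8m_nL²), L = n·h/√(8m_nE_n).
E_5 = 9.36×10^5 eV = 1.498×10^-13 J, so L = 5·6.63×10^-34/√(8·1.67×10^-27·1.498×10^-13) = 7.41×10^-14 m = 74.1 fm.

L = 74.1 fm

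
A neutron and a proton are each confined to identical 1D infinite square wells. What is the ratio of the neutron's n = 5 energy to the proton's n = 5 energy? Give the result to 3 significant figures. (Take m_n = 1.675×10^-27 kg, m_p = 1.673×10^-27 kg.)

E_n ∝ 1/m at fixed n and L, so the ratio is m_p/m_n = 1.673×10^-27/1.675×10^-27 = 0.999.

0.999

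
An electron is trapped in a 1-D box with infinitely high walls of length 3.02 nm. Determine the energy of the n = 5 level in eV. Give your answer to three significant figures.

E_5 = 1.03 eV

For an infinite well E_n = n²h²/(8m_eL²), so E_1 = h²/(8m_eL²) = (6.626×10^-34)²/(8·9.109×10^-31·(3.02×10^-9 m)²) = 6.606×10^-21 J.
Then E_5 = 5²·E_1 = 25·6.606×10^-21 J = 1.651×10^-19 J.
Converting, E_5 = 1.651×10^-19 J / (1.602×10^-19 J/eV) = 1.03 eV.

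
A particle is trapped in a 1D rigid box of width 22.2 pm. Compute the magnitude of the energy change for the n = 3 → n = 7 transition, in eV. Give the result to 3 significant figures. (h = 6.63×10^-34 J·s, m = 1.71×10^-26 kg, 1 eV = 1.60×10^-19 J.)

E_1 = h²/(8mL²) = 6.520×10^-21 J.
|ΔE| = |3² − 7²|·E_1 = 40·6.520×10^-21 J = 2.608×10^-19 J = 1.63 eV.

|ΔE| = 1.63 eV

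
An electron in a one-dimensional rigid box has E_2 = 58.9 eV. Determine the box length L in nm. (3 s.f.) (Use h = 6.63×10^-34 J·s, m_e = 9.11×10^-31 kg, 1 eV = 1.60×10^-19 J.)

L = 0.160 nm

From E_n = n²h²/(8m_eL²), L = n·h/√(8m_eE_n).
E_2 = 58.9 eV = 9.424×10^-18 J, so L = 2·6.63×10^-34/√(8·9.11×10^-31·9.424×10^-18) = 1.60×10^-10 m = 0.160 nm.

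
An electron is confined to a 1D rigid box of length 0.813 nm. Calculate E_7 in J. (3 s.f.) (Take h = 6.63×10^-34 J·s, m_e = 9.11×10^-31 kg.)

For an infinite well E_n = n²h²/(8m_eL²), so E_1 = h²/(8m_eL²) = (6.63×10^-34)²/(8·9.11×10^-31·(8.13×10^-10 m)²) = 9.125×10^-20 J.
Then E_7 = 7²·E_1 = 49·9.125×10^-20 J = 4.47×10^-18 J.

E_7 = 4.47×10^-18 J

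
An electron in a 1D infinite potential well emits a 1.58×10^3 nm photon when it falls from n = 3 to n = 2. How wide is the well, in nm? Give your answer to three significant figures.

L = 1.55 nm

The photon carries ΔE = hc/λ = 6.626×10^-34·2.998×10^8/1.58×10^-6 m = 1.257×10^-19 J.
Since ΔE = (3² − 2²)E_1, E_1 = 2.514×10^-20 J, and L = h/√(8m_eE_1) = 1.55×10^-9 m = 1.55 nm.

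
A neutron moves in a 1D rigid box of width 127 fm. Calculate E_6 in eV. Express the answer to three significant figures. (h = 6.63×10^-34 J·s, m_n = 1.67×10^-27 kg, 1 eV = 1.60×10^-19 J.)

E_6 = 4.59×10^5 eV

For an infinite well E_n = n²h²/(8m_nL²), so E_1 = h²/(8m_nL²) = (6.63×10^-34)²/(8·1.67×10^-27·(1.27×10^-13 m)²) = 2.040×10^-15 J.
Then E_6 = 6²·E_1 = 36·2.040×10^-15 J = 7.344×10^-14 J.
Converting, E_6 = 7.344×10^-14 J / (1.60×10^-19 J/eV) = 4.59×10^5 eV.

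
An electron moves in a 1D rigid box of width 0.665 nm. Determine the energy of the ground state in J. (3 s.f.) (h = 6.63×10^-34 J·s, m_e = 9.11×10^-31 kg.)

For an infinite well E_n = n²h²/(8m_eL²), so E_1 = h²/(8m_eL²) = (6.63×10^-34)²/(8·9.11×10^-31·(6.65×10^-10 m)²) = 1.364×10^-19 J.

E_1 = 1.36×10^-19 J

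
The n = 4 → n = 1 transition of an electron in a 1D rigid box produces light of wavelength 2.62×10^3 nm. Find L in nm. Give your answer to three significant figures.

L = 3.45 nm

The photon carries ΔE = hc/λ = 6.626×10^-34·2.998×10^8/2.62×10^-6 m = 7.582×10^-20 J.
Since ΔE = (4² − 1²)E_1, E_1 = 5.055×10^-21 J, and L = h/√(8m_eE_1) = 3.45×10^-9 m = 3.45 nm.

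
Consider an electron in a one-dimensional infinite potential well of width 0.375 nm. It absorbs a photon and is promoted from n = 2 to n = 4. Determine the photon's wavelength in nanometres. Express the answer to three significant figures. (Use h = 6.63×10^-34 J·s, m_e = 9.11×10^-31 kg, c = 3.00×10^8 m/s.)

λ = 38.6 nm

E_1 = h²/(8m_eL²) = 4.289×10^-19 J, so ΔE = (4² − 2²)E_1 = 5.147×10^-18 J.
λ = hc/ΔE = (6.63×10^-34·3.00×10^8)/5.147×10^-18 = 3.86×10^-8 m = 38.6 nm.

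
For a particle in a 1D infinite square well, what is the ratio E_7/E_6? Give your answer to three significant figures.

1.36

E_n ∝ n², so E_7/E_6 = 7²/6² = 49/36 = 1.36.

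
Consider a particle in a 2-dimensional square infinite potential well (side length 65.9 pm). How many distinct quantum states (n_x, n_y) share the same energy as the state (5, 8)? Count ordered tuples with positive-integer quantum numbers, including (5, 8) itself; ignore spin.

degeneracy = 2

The level has n_x² + n_y² = 89. The ordered positive-integer solutions are (5, 8), (8, 5).
That gives 2 states.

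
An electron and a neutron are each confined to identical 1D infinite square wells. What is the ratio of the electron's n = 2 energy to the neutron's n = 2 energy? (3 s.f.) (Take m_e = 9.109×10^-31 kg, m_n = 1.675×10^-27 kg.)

1.84×10^3

E_n ∝ 1/m at fixed n and L, so the ratio is m_n/m_e = 1.675×10^-27/9.109×10^-31 = 1.84×10^3.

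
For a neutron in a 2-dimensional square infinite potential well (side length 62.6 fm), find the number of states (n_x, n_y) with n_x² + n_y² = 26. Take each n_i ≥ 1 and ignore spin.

The level has n_x² + n_y² = 26. The ordered positive-integer solutions are (1, 5), (5, 1).
That gives 2 states.

degeneracy = 2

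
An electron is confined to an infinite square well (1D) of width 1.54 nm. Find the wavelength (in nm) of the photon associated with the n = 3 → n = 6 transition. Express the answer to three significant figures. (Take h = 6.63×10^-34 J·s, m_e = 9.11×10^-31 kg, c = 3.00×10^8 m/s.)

λ = 290 nm

E_1 = h²/(8m_eL²) = 2.543×10^-20 J, so ΔE = (6² − 3²)E_1 = 6.866×10^-19 J.
λ = hc/ΔE = (6.63×10^-34·3.00×10^8)/6.866×10^-19 = 2.90×10^-7 m = 290 nm.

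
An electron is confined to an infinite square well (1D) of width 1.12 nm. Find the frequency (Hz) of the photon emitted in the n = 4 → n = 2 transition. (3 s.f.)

f = 8.70×10^14 Hz

E_1 = h²/(8m_eL²) = 4.803×10^-20 J and ΔE = (4² − 2²)E_1 = 5.764×10^-19 J.
f = ΔE/h = 5.764×10^-19/6.626×10^-34 = 8.70×10^14 Hz.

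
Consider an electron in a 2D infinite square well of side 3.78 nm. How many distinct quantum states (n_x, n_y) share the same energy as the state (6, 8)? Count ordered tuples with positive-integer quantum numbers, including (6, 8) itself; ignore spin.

degeneracy = 2

The level has n_x² + n_y² = 100. The ordered positive-integer solutions are (6, 8), (8, 6).
That gives 2 states.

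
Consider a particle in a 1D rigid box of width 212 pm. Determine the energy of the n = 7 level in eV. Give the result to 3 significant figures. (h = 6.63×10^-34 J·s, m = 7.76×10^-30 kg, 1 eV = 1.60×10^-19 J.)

E_7 = 48.2 eV

For an infinite well E_n = n²h²/(8mL²), so E_1 = h²/(8mL²) = (6.63×10^-34)²/(8·7.76×10^-30·(2.12×10^-10 m)²) = 1.575×10^-19 J.
Then E_7 = 7²·E_1 = 49·1.575×10^-19 J = 7.718×10^-18 J.
Converting, E_7 = 7.718×10^-18 J / (1.60×10^-19 J/eV) = 48.2 eV.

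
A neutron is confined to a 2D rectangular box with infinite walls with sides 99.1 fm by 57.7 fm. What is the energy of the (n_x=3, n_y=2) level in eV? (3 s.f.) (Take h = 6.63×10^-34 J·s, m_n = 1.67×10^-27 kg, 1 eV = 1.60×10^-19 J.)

E = 4.36×10^5 eV

For a 2D rectangular well E = (h²/8m_n)·Σ n_i²/L_i² = (6.63×10^-34)²/(8·1.67×10^-27) · [3²/(99.1 fm)² + 2²/(57.7 fm)²].
Evaluating gives E = 6.968×10^-14 J = 4.36×10^5 eV.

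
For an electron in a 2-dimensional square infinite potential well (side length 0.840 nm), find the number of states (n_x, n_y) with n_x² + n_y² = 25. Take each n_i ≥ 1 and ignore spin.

The level has n_x² + n_y² = 25. The ordered positive-integer solutions are (3, 4), (4, 3).
That gives 2 states.

degeneracy = 2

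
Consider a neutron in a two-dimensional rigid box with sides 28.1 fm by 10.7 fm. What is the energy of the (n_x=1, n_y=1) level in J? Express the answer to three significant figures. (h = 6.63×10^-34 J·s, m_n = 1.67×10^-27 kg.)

E = 3.29×10^-13 J

For a 2D rectangular well E = (h²/8m_n)·Σ n_i²/L_i² = (6.63×10^-34)²/(8·1.67×10^-27) · [1²/(28.1 fm)² + 1²/(10.7 fm)²].
Evaluating gives E = 3.29×10^-13 J.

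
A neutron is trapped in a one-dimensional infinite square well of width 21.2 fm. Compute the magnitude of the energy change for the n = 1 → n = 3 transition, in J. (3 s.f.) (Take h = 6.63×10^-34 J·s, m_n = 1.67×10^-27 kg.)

|ΔE| = 5.86×10^-13 J

E_1 = h²/(8m_nL²) = 7.321×10^-14 J.
|ΔE| = |1² − 3²|·E_1 = 8·7.321×10^-14 J = 5.86×10^-13 J.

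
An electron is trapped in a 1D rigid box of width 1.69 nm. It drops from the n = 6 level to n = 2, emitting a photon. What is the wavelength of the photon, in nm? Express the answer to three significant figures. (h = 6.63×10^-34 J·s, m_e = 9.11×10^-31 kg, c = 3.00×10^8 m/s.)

E_1 = h²/(8m_eL²) = 2.112×10^-20 J, so ΔE = (6² − 2²)E_1 = 6.758×10^-19 J.
λ = hc/ΔE = (6.63×10^-34·3.00×10^8)/6.758×10^-19 = 2.94×10^-7 m = 294 nm.

λ = 294 nm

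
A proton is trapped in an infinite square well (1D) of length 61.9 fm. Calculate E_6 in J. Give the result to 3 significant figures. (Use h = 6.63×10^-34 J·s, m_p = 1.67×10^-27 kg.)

E_6 = 3.09×10^-13 J

For an infinite well E_n = n²h²/(8m_pL²), so E_1 = h²/(8m_pL²) = (6.63×10^-34)²/(8·1.67×10^-27·(6.19×10^-14 m)²) = 8.587×10^-15 J.
Then E_6 = 6²·E_1 = 36·8.587×10^-15 J = 3.09×10^-13 J.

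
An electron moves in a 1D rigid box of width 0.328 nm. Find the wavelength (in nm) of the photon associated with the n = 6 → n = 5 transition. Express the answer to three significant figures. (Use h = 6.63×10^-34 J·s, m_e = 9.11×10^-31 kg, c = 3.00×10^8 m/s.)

λ = 32.3 nm

E_1 = h²/(8m_eL²) = 5.606×10^-19 J, so ΔE = (6² − 5²)E_1 = 6.167×10^-18 J.
λ = hc/ΔE = (6.63×10^-34·3.00×10^8)/6.167×10^-18 = 3.23×10^-8 m = 32.3 nm.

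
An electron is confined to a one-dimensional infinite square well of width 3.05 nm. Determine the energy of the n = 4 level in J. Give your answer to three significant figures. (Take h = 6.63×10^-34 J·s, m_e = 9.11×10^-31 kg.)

E_4 = 1.04×10^-19 J

For an infinite well E_n = n²h²/(8m_eL²), so E_1 = h²/(8m_eL²) = (6.63×10^-34)²/(8·9.11×10^-31·(3.05×10^-9 m)²) = 6.484×10^-21 J.
Then E_4 = 4²·E_1 = 16·6.484×10^-21 J = 1.04×10^-19 J.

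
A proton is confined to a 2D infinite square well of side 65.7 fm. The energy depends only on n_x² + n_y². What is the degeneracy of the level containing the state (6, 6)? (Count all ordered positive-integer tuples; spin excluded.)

degeneracy = 1

The level has n_x² + n_y² = 72. The ordered positive-integer solutions are (6, 6).
That gives 1 state.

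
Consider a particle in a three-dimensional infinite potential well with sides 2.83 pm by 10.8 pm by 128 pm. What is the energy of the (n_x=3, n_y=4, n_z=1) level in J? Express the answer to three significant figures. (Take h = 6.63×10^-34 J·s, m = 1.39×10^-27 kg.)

E = 4.98×10^-17 J

For a 3D rectangular well E = (h²/8m)·Σ n_i²/L_i² = (6.63×10^-34)²/(8·1.39×10^-27) · [3²/(2.83 pm)² + 4²/(10.8 pm)² + 1²/(128 pm)²].
Evaluating gives E = 4.98×10^-17 J.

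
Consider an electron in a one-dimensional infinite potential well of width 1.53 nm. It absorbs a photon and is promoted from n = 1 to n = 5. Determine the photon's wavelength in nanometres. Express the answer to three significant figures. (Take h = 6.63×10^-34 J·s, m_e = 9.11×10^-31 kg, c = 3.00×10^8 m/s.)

λ = 322 nm

E_1 = h²/(8m_eL²) = 2.577×10^-20 J, so ΔE = (5² − 1²)E_1 = 6.185×10^-19 J.
λ = hc/ΔE = (6.63×10^-34·3.00×10^8)/6.185×10^-19 = 3.22×10^-7 m = 322 nm.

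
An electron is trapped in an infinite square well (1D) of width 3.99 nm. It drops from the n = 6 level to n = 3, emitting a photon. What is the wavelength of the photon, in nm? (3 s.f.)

λ = 1.94×10^3 nm

E_1 = h²/(8m_eL²) = 3.784×10^-21 J, so ΔE = (6² − 3²)E_1 = 1.022×10^-19 J.
λ = hc/ΔE = (6.626×10^-34·2.998×10^8)/1.022×10^-19 = 1.94×10^-6 m = 1.94×10^3 nm.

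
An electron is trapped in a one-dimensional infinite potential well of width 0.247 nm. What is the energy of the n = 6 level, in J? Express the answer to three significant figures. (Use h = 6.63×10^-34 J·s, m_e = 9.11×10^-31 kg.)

E_6 = 3.56×10^-17 J

For an infinite well E_n = n²h²/(8m_eL²), so E_1 = h²/(8m_eL²) = (6.63×10^-34)²/(8·9.11×10^-31·(2.47×10^-10 m)²) = 9.886×10^-19 J.
Then E_6 = 6²·E_1 = 36·9.886×10^-19 J = 3.56×10^-17 J.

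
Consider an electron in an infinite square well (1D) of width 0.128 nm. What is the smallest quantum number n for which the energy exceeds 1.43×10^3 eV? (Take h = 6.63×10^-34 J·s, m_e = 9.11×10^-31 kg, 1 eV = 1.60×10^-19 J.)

E_1 = h²/(8m_eL²) = 3.681×10^-18 J = 23.01 eV.
Need n² > 1.43×10^3/23.01 = 62.15, i.e. n > 7.884.
The smallest integer satisfying this is n = 8.

n = 8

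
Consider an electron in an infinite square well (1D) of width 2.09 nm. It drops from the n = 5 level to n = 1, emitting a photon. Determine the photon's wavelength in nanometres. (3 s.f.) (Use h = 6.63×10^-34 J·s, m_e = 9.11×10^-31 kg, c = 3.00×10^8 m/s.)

E_1 = h²/(8m_eL²) = 1.381×10^-20 J, so ΔE = (5² − 1²)E_1 = 3.314×10^-19 J.
λ = hc/ΔE = (6.63×10^-34·3.00×10^8)/3.314×10^-19 = 6.00×10^-7 m = 600 nm.

λ = 600 nm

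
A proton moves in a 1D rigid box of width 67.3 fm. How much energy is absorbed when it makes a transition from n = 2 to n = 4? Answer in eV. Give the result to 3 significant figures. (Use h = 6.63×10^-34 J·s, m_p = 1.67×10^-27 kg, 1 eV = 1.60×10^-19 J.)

E_1 = h²/(8m_pL²) = 7.264×10^-15 J.
|ΔE| = |2² − 4²|·E_1 = 12·7.264×10^-15 J = 8.717×10^-14 J = 5.45×10^5 eV.

|ΔE| = 5.45×10^5 eV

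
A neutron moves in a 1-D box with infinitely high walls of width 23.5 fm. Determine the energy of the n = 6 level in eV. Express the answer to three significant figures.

For an infinite well E_n = n²h²/(8m_nL²), so E_1 = h²/(8m_nL²) = (6.626×10^-34)²/(8·1.675×10^-27·(2.35×10^-14 m)²) = 5.933×10^-14 J.
Then E_6 = 6²·E_1 = 36·5.933×10^-14 J = 2.136×10^-12 J.
Converting, E_6 = 2.136×10^-12 J / (1.602×10^-19 J/eV) = 1.33×10^7 eV.

E_6 = 1.33×10^7 eV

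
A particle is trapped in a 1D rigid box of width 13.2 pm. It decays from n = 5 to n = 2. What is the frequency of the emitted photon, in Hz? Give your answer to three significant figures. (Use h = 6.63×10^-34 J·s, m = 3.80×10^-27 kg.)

f = 2.63×10^15 Hz

E_1 = h²/(8mL²) = 8.299×10^-20 J and ΔE = (5² − 2²)E_1 = 1.743×10^-18 J.
f = ΔE/h = 1.743×10^-18/6.63×10^-34 = 2.63×10^15 Hz.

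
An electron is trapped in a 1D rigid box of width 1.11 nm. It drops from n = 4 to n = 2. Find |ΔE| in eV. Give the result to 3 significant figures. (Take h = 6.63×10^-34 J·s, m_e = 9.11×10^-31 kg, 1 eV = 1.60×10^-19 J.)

E_1 = h²/(8m_eL²) = 4.895×10^-20 J.
|ΔE| = |4² − 2²|·E_1 = 12·4.895×10^-20 J = 5.874×10^-19 J = 3.67 eV.

|ΔE| = 3.67 eV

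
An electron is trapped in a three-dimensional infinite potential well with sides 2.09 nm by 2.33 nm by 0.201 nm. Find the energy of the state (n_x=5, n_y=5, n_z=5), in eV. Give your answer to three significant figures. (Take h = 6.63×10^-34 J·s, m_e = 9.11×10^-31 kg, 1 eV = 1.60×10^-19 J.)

For a 3D rectangular well E = (h²/8m_e)·Σ n_i²/L_i² = (6.63×10^-34)²/(8·9.11×10^-31) · [5²/(2.09 nm)² + 5²/(2.33 nm)² + 5²/(0.201 nm)²].
Evaluating gives E = 3.795×10^-17 J = 237 eV.

E = 237 eV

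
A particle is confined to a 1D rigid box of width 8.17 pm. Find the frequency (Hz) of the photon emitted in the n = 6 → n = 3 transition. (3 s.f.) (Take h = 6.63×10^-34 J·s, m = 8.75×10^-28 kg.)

E_1 = h²/(8mL²) = 9.408×10^-19 J and ΔE = (6² − 3²)E_1 = 2.540×10^-17 J.
f = ΔE/h = 2.540×10^-17/6.63×10^-34 = 3.83×10^16 Hz.

f = 3.83×10^16 Hz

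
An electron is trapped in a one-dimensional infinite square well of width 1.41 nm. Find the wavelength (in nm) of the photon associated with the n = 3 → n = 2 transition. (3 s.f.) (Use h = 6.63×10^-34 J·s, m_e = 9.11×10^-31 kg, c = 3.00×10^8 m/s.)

λ = 1.31×10^3 nm

E_1 = h²/(8m_eL²) = 3.034×10^-20 J, so ΔE = (3² − 2²)E_1 = 1.517×10^-19 J.
λ = hc/ΔE = (6.63×10^-34·3.00×10^8)/1.517×10^-19 = 1.31×10^-6 m = 1.31×10^3 nm.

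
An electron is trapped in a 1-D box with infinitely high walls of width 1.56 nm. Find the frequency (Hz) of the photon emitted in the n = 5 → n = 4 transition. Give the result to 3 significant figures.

E_1 = h²/(8m_eL²) = 2.476×10^-20 J and ΔE = (5² − 4²)E_1 = 2.228×10^-19 J.
f = ΔE/h = 2.228×10^-19/6.626×10^-34 = 3.36×10^14 Hz.

f = 3.36×10^14 Hz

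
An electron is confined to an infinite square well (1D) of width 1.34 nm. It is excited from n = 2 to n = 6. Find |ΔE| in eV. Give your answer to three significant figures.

|ΔE| = 6.70 eV

E_1 = h²/(8m_eL²) = 3.355×10^-20 J.
|ΔE| = |2² − 6²|·E_1 = 32·3.355×10^-20 J = 1.074×10^-18 J = 6.70 eV.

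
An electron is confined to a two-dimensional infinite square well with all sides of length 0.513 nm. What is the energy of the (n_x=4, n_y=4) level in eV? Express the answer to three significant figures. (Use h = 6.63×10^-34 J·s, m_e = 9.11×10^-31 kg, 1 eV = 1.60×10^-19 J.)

E = 45.8 eV

For a 2D rectangular well E = (h²/8m_e)·Σ n_i²/L_i² = (6.63×10^-34)²/(8·9.11×10^-31) · [4²/(0.513 nm)² + 4²/(0.513 nm)²].
Evaluating gives E = 7.334×10^-18 J = 45.8 eV.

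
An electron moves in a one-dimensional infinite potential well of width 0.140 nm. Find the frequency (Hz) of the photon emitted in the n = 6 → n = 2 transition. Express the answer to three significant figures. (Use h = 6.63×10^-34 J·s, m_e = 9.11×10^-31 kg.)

f = 1.49×10^17 Hz

E_1 = h²/(8m_eL²) = 3.077×10^-18 J and ΔE = (6² − 2²)E_1 = 9.846×10^-17 J.
f = ΔE/h = 9.846×10^-17/6.63×10^-34 = 1.49×10^17 Hz.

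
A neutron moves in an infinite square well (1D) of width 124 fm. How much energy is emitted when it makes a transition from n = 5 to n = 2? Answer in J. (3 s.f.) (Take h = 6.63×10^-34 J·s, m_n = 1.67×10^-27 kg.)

E_1 = h²/(8m_nL²) = 2.140×10^-15 J.
|ΔE| = |5² − 2²|·E_1 = 21·2.140×10^-15 J = 4.49×10^-14 J.

|ΔE| = 4.49×10^-14 J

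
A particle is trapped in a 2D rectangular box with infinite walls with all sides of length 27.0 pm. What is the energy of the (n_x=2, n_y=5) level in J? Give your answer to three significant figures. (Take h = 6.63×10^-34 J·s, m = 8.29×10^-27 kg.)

For a 2D rectangular well E = (h²/8m)·Σ n_i²/L_i² = (6.63×10^-34)²/(8·8.29×10^-27) · [2²/(27.0 pm)² + 5²/(27.0 pm)²].
Evaluating gives E = 2.64×10^-19 J.

E = 2.64×10^-19 J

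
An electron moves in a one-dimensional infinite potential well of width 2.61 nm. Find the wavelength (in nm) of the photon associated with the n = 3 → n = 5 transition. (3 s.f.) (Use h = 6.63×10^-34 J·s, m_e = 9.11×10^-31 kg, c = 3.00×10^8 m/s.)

λ = 1.40×10^3 nm

E_1 = h²/(8m_eL²) = 8.854×10^-21 J, so ΔE = (5² − 3²)E_1 = 1.417×10^-19 J.
λ = hc/ΔE = (6.63×10^-34·3.00×10^8)/1.417×10^-19 = 1.40×10^-6 m = 1.40×10^3 nm.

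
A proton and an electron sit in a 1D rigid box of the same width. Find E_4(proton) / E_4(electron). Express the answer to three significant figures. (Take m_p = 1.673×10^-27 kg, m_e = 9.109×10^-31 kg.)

5.44×10^-4

E_n ∝ 1/m at fixed n and L, so the ratio is m_e/m_p = 9.109×10^-31/1.673×10^-27 = 5.44×10^-4.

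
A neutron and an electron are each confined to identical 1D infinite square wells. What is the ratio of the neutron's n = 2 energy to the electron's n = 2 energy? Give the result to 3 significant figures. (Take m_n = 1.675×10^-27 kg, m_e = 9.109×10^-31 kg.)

5.44×10^-4

E_n ∝ 1/m at fixed n and L, so the ratio is m_e/m_n = 9.109×10^-31/1.675×10^-27 = 5.44×10^-4.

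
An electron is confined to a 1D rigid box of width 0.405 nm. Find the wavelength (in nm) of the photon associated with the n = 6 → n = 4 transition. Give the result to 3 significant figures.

λ = 27.0 nm

E_1 = h²/(8m_eL²) = 3.673×10^-19 J, so ΔE = (6² − 4²)E_1 = 7.346×10^-18 J.
λ = hc/ΔE = (6.626×10^-34·2.998×10^8)/7.346×10^-18 = 2.70×10^-8 m = 27.0 nm.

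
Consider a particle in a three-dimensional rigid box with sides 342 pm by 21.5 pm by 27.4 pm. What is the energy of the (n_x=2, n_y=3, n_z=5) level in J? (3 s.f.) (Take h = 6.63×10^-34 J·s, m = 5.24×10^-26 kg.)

For a 3D rectangular well E = (h²/8m)·Σ n_i²/L_i² = (6.63×10^-34)²/(8·5.24×10^-26) · [2²/(342 pm)² + 3²/(21.5 pm)² + 5²/(27.4 pm)²].
Evaluating gives E = 5.54×10^-20 J.

E = 5.54×10^-20 J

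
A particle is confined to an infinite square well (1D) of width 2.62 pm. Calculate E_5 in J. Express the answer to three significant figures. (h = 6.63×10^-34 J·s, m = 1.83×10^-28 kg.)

E_5 = 1.09×10^-15 J

For an infinite well E_n = n²h²/(8mL²), so E_1 = h²/(8mL²) = (6.63×10^-34)²/(8·1.83×10^-28·(2.62×10^-12 m)²) = 4.374×10^-17 J.
Then E_5 = 5²·E_1 = 25·4.374×10^-17 J = 1.09×10^-15 J.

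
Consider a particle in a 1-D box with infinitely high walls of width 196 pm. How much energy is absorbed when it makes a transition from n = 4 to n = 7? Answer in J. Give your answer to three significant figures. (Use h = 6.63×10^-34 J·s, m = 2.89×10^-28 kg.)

|ΔE| = 1.63×10^-19 J

E_1 = h²/(8mL²) = 4.949×10^-21 J.
|ΔE| = |4² − 7²|·E_1 = 33·4.949×10^-21 J = 1.63×10^-19 J.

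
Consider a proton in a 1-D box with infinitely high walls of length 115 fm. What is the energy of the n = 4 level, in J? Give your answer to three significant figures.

E_4 = 3.97×10^-14 J

For an infinite well E_n = n²h²/(8m_pL²), so E_1 = h²/(8m_pL²) = (6.626×10^-34)²/(8·1.673×10^-27·(1.15×10^-13 m)²) = 2.480×10^-15 J.
Then E_4 = 4²·E_1 = 16·2.480×10^-15 J = 3.97×10^-14 J.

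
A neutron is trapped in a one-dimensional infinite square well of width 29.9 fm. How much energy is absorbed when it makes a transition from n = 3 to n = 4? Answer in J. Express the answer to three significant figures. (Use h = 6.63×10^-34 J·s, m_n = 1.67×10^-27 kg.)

E_1 = h²/(8m_nL²) = 3.680×10^-14 J.
|ΔE| = |3² − 4²|·E_1 = 7·3.680×10^-14 J = 2.58×10^-13 J.

|ΔE| = 2.58×10^-13 J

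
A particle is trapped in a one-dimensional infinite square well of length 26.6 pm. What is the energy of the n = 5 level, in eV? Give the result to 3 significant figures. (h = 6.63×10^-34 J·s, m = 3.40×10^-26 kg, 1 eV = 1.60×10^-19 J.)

For an infinite well E_n = n²h²/(8mL²), so E_1 = h²/(8mL²) = (6.63×10^-34)²/(8·3.40×10^-26·(2.66×10^-11 m)²) = 2.284×10^-21 J.
Then E_5 = 5²·E_1 = 25·2.284×10^-21 J = 5.710×10^-20 J.
Converting, E_5 = 5.710×10^-20 J / (1.60×10^-19 J/eV) = 0.357 eV.

E_5 = 0.357 eV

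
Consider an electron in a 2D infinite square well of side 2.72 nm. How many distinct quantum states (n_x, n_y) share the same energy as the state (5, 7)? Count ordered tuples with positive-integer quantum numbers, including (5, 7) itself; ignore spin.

degeneracy = 2

The level has n_x² + n_y² = 74. The ordered positive-integer solutions are (5, 7), (7, 5).
That gives 2 states.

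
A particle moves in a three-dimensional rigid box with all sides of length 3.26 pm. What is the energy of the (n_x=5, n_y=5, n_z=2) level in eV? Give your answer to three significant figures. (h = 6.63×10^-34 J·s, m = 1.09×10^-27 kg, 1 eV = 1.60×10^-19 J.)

E = 1.60×10^3 eV

For a 3D rectangular well E = (h²/8m)·Σ n_i²/L_i² = (6.63×10^-34)²/(8·1.09×10^-27) · [5²/(3.26 pm)² + 5²/(3.26 pm)² + 2²/(3.26 pm)²].
Evaluating gives E = 2.561×10^-16 J = 1.60×10^3 eV.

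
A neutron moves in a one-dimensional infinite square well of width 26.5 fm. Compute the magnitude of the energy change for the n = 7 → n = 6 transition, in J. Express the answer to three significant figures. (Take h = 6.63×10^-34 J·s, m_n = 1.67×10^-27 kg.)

|ΔE| = 6.09×10^-13 J

E_1 = h²/(8m_nL²) = 4.685×10^-14 J.
|ΔE| = |7² − 6²|·E_1 = 13·4.685×10^-14 J = 6.09×10^-13 J.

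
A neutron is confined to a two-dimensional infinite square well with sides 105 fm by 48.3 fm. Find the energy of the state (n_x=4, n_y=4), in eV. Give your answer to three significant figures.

For a 2D rectangular well E = (h²/8m_n)·Σ n_i²/L_i² = (6.626×10^-34)²/(8·1.675×10^-27) · [4²/(105 fm)² + 4²/(48.3 fm)²].
Evaluating gives E = 2.723×10^-13 J = 1.70×10^6 eV.

E = 1.70×10^6 eV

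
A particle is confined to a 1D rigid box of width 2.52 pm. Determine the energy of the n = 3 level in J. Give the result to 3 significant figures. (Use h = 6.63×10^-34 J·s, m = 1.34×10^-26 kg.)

For an infinite well E_n = n²h²/(8mL²), so E_1 = h²/(8mL²) = (6.63×10^-34)²/(8·1.34×10^-26·(2.52×10^-12 m)²) = 6.457×10^-19 J.
Then E_3 = 3²·E_1 = 9·6.457×10^-19 J = 5.81×10^-18 J.

E_3 = 5.81×10^-18 J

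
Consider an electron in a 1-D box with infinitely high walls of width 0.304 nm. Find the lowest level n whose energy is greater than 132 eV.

E_1 = h²/(8m_eL²) = 6.519×10^-19 J = 4.069 eV.
Need n² > 132/4.069 = 32.44, i.e. n > 5.696.
The smallest integer satisfying this is n = 6.

n = 6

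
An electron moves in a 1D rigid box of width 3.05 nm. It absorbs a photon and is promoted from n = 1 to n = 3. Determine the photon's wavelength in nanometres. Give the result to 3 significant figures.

λ = 3.83×10^3 nm

E_1 = h²/(8m_eL²) = 6.477×10^-21 J, so ΔE = (3² − 1²)E_1 = 5.182×10^-20 J.
λ = hc/ΔE = (6.626×10^-34·2.998×10^8)/5.182×10^-20 = 3.83×10^-6 m = 3.83×10^3 nm.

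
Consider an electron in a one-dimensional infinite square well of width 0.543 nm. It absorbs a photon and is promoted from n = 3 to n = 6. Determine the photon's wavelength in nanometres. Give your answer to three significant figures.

E_1 = h²/(8m_eL²) = 2.043×10^-19 J, so ΔE = (6² − 3²)E_1 = 5.516×10^-18 J.
λ = hc/ΔE = (6.626×10^-34·2.998×10^8)/5.516×10^-18 = 3.60×10^-8 m = 36.0 nm.

λ = 36.0 nm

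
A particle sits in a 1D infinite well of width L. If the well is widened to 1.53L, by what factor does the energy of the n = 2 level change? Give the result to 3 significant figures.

0.427

E_n ∝ 1/L², so the energy scales by 1/1.53² = 0.427.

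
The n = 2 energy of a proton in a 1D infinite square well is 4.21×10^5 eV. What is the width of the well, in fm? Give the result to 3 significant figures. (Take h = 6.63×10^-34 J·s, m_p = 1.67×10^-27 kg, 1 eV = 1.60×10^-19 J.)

From E_n = n²h²/(8m_pL²), L = n·h/√(8m_pE_n).
E_2 = 4.21×10^5 eV = 6.736×10^-14 J, so L = 2·6.63×10^-34/√(8·1.67×10^-27·6.736×10^-14) = 4.42×10^-14 m = 44.2 fm.

L = 44.2 fm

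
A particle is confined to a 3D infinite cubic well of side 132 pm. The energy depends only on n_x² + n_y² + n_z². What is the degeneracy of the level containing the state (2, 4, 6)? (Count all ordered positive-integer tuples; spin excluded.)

degeneracy = 6

The level has n_x² + n_y² + n_z² = 56. The ordered positive-integer solutions are (2, 4, 6), (2, 6, 4), (4, 2, 6), (4, 6, 2), (6, 2, 4), (6, 4, 2).
That gives 6 states.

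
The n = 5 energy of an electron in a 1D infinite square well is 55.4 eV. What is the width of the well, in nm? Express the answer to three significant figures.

From E_n = n²h²/(8m_eL²), L = n·h/√(8m_eE_n).
E_5 = 55.4 eV = 8.875×10^-18 J, so L = 5·6.626×10^-34/√(8·9.109×10^-31·8.875×10^-18) = 4.12×10^-10 m = 0.412 nm.

L = 0.412 nm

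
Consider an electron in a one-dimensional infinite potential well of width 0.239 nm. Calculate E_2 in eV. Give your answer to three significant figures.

For an infinite well E_n = n²h²/(8m_eL²), so E_1 = h²/(8m_eL²) = (6.626×10^-34)²/(8·9.109×10^-31·(2.39×10^-10 m)²) = 1.055×10^-18 J.
Then E_2 = 2²·E_1 = 4·1.055×10^-18 J = 4.220×10^-18 J.
Converting, E_2 = 4.220×10^-18 J / (1.602×10^-19 J/eV) = 26.3 eV.

E_2 = 26.3 eV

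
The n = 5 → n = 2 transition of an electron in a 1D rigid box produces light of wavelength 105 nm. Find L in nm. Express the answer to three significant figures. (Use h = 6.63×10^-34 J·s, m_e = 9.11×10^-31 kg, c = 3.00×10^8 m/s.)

L = 0.818 nm

The photon carries ΔE = hc/λ = 6.63×10^-34·3.00×10^8/1.05×10^-7 m = 1.894×10^-18 J.
Since ΔE = (5² − 2²)E_1, E_1 = 9.019×10^-20 J, and L = h/√(8m_eE_1) = 8.18×10^-10 m = 0.818 nm.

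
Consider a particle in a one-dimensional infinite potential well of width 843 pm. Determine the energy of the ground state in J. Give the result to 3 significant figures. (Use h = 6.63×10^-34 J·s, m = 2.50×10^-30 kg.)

For an infinite well E_n = n²h²/(8mL²), so E_1 = h²/(8mL²) = (6.63×10^-34)²/(8·2.50×10^-30·(8.43×10^-10 m)²) = 3.093×10^-20 J.

E_1 = 3.09×10^-20 J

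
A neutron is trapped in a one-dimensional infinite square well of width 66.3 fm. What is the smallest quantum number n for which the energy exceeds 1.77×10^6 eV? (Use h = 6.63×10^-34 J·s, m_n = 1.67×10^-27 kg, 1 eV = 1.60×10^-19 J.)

E_1 = h²/(8m_nL²) = 7.485×10^-15 J = 4.678×10^4 eV.
Need n² > 1.77×10^6/4.678×10^4 = 37.84, i.e. n > 6.151.
The smallest integer satisfying this is n = 7.

n = 7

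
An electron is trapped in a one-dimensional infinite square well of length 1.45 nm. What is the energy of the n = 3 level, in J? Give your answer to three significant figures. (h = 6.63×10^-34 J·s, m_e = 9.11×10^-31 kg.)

For an infinite well E_n = n²h²/(8m_eL²), so E_1 = h²/(8m_eL²) = (6.63×10^-34)²/(8·9.11×10^-31·(1.45×10^-9 m)²) = 2.869×10^-20 J.
Then E_3 = 3²·E_1 = 9·2.869×10^-20 J = 2.58×10^-19 J.

E_3 = 2.58×10^-19 J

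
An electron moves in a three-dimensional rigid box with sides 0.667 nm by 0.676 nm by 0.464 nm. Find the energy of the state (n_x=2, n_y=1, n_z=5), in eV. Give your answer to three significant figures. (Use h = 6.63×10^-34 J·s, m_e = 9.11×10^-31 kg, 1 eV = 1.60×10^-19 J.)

For a 3D rectangular well E = (h²/8m_e)·Σ n_i²/L_i² = (6.63×10^-34)²/(8·9.11×10^-31) · [2²/(0.667 nm)² + 1²/(0.676 nm)² + 5²/(0.464 nm)²].
Evaluating gives E = 7.678×10^-18 J = 48.0 eV.

E = 48.0 eV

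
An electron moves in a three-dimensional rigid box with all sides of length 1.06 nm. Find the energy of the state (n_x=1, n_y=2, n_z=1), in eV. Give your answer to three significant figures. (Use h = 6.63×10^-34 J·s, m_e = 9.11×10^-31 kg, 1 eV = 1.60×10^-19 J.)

For a 3D rectangular well E = (h²/8m_e)·Σ n_i²/L_i² = (6.63×10^-34)²/(8·9.11×10^-31) · [1²/(1.06 nm)² + 2²/(1.06 nm)² + 1²/(1.06 nm)²].
Evaluating gives E = 3.221×10^-19 J = 2.01 eV.

E = 2.01 eV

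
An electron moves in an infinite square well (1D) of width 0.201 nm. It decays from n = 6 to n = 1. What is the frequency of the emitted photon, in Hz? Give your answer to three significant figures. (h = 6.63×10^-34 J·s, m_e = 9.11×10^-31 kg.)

E_1 = h²/(8m_eL²) = 1.493×10^-18 J and ΔE = (6² − 1²)E_1 = 5.226×10^-17 J.
f = ΔE/h = 5.226×10^-17/6.63×10^-34 = 7.88×10^16 Hz.

f = 7.88×10^16 Hz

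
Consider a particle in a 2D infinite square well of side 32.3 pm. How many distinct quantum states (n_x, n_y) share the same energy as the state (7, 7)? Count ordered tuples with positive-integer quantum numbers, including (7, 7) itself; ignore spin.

degeneracy = 1

The level has n_x² + n_y² = 98. The ordered positive-integer solutions are (7, 7).
That gives 1 state.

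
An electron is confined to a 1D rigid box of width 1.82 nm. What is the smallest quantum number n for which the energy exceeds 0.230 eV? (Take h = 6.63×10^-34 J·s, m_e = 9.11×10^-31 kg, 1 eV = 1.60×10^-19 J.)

E_1 = h²/(8m_eL²) = 1.821×10^-20 J = 0.1138 eV.
Need n² > 0.230/0.1138 = 2.021, i.e. n > 1.422.
The smallest integer satisfying this is n = 2.

n = 2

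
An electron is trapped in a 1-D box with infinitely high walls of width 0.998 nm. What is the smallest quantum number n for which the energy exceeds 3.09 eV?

n = 3

E_1 = h²/(8m_eL²) = 6.049×10^-20 J = 0.3776 eV.
Need n² > 3.09/0.3776 = 8.183, i.e. n > 2.861.
The smallest integer satisfying this is n = 3.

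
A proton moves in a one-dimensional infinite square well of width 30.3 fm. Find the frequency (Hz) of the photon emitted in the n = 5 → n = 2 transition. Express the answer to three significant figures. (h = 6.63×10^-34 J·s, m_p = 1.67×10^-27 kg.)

E_1 = h²/(8m_pL²) = 3.584×10^-14 J and ΔE = (5² − 2²)E_1 = 7.526×10^-13 J.
f = ΔE/h = 7.526×10^-13/6.63×10^-34 = 1.14×10^21 Hz.

f = 1.14×10^21 Hz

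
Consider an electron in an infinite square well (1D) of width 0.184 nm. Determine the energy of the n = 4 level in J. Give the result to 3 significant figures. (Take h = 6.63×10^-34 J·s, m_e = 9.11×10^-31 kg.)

For an infinite well E_n = n²h²/(8m_eL²), so E_1 = h²/(8m_eL²) = (6.63×10^-34)²/(8·9.11×10^-31·(1.84×10^-10 m)²) = 1.781×10^-18 J.
Then E_4 = 4²·E_1 = 16·1.781×10^-18 J = 2.85×10^-17 J.

E_4 = 2.85×10^-17 J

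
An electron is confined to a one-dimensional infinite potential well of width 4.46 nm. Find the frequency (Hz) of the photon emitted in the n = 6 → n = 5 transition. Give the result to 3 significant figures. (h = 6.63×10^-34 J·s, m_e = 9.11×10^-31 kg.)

E_1 = h²/(8m_eL²) = 3.032×10^-21 J and ΔE = (6² − 5²)E_1 = 3.335×10^-20 J.
f = ΔE/h = 3.335×10^-20/6.63×10^-34 = 5.03×10^13 Hz.

f = 5.03×10^13 Hz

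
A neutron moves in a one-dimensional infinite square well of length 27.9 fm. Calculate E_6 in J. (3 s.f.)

E_6 = 1.52×10^-12 J

For an infinite well E_n = n²h²/(8m_nL²), so E_1 = h²/(8m_nL²) = (6.626×10^-34)²/(8·1.675×10^-27·(2.79×10^-14 m)²) = 4.209×10^-14 J.
Then E_6 = 6²·E_1 = 36·4.209×10^-14 J = 1.52×10^-12 J.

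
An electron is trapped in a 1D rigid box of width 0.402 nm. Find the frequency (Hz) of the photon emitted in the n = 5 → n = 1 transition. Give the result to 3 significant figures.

E_1 = h²/(8m_eL²) = 3.728×10^-19 J and ΔE = (5² − 1²)E_1 = 8.947×10^-18 J.
f = ΔE/h = 8.947×10^-18/6.626×10^-34 = 1.35×10^16 Hz.

f = 1.35×10^16 Hz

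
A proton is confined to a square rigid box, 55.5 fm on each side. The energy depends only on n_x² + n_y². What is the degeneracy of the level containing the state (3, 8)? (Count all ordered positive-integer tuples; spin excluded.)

degeneracy = 2

The level has n_x² + n_y² = 73. The ordered positive-integer solutions are (3, 8), (8, 3).
That gives 2 states.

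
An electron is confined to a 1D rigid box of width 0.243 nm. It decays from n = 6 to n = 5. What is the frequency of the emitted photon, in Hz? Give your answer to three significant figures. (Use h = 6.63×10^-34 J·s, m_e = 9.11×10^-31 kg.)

E_1 = h²/(8m_eL²) = 1.021×10^-18 J and ΔE = (6² − 5²)E_1 = 1.123×10^-17 J.
f = ΔE/h = 1.123×10^-17/6.63×10^-34 = 1.69×10^16 Hz.

f = 1.69×10^16 Hz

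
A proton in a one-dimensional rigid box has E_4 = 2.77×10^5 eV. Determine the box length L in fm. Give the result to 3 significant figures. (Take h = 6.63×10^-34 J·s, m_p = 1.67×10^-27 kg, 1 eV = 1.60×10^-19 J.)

L = 109 fm

From E_n = n²h²/(8m_pL²), L = n·h/√(8m_pE_n).
E_4 = 2.77×10^5 eV = 4.432×10^-14 J, so L = 4·6.63×10^-34/√(8·1.67×10^-27·4.432×10^-14) = 1.09×10^-13 m = 109 fm.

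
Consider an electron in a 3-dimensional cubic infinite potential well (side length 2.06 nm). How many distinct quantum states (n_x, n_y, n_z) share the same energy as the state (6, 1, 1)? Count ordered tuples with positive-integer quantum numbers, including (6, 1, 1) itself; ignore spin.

The level has n_x² + n_y² + n_z² = 38. The ordered positive-integer solutions are (1, 1, 6), (1, 6, 1), (2, 3, 5), (2, 5, 3), (3, 2, 5), (3, 5, 2), (5, 2, 3), (5, 3, 2), (6, 1, 1).
That gives 9 states.

degeneracy = 9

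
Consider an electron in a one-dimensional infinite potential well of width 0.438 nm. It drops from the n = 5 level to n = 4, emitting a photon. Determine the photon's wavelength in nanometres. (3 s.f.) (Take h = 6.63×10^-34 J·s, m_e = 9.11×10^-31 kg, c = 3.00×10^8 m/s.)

λ = 70.3 nm

E_1 = h²/(8m_eL²) = 3.144×10^-19 J, so ΔE = (5² − 4²)E_1 = 2.830×10^-18 J.
λ = hc/ΔE = (6.63×10^-34·3.00×10^8)/2.830×10^-18 = 7.03×10^-8 m = 70.3 nm.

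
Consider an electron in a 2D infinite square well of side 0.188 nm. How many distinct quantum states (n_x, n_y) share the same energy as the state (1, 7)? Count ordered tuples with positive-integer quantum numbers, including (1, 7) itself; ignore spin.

The level has n_x² + n_y² = 50. The ordered positive-integer solutions are (1, 7), (5, 5), (7, 1).
That gives 3 states.

degeneracy = 3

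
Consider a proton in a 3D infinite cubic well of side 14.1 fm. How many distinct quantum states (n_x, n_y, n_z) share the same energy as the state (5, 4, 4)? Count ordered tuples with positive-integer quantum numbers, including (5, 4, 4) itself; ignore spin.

degeneracy = 6

The level has n_x² + n_y² + n_z² = 57. The ordered positive-integer solutions are (2, 2, 7), (2, 7, 2), (4, 4, 5), (4, 5, 4), (5, 4, 4), (7, 2, 2).
That gives 6 states.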